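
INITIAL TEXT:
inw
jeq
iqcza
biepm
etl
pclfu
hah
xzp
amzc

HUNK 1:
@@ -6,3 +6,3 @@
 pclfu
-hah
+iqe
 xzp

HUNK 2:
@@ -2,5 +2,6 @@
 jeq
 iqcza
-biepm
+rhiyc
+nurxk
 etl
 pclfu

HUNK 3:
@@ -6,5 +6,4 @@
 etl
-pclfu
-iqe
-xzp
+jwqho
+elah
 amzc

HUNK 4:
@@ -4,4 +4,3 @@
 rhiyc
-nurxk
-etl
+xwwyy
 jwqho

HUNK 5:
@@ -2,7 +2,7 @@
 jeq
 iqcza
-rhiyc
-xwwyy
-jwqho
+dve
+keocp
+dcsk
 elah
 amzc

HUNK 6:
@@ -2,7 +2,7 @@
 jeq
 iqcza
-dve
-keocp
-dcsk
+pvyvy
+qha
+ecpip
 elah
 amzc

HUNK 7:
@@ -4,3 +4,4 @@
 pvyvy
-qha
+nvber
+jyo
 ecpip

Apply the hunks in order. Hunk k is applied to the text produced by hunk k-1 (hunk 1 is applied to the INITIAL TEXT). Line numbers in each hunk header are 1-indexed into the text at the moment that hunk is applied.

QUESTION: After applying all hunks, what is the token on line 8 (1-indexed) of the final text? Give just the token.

Answer: elah

Derivation:
Hunk 1: at line 6 remove [hah] add [iqe] -> 9 lines: inw jeq iqcza biepm etl pclfu iqe xzp amzc
Hunk 2: at line 2 remove [biepm] add [rhiyc,nurxk] -> 10 lines: inw jeq iqcza rhiyc nurxk etl pclfu iqe xzp amzc
Hunk 3: at line 6 remove [pclfu,iqe,xzp] add [jwqho,elah] -> 9 lines: inw jeq iqcza rhiyc nurxk etl jwqho elah amzc
Hunk 4: at line 4 remove [nurxk,etl] add [xwwyy] -> 8 lines: inw jeq iqcza rhiyc xwwyy jwqho elah amzc
Hunk 5: at line 2 remove [rhiyc,xwwyy,jwqho] add [dve,keocp,dcsk] -> 8 lines: inw jeq iqcza dve keocp dcsk elah amzc
Hunk 6: at line 2 remove [dve,keocp,dcsk] add [pvyvy,qha,ecpip] -> 8 lines: inw jeq iqcza pvyvy qha ecpip elah amzc
Hunk 7: at line 4 remove [qha] add [nvber,jyo] -> 9 lines: inw jeq iqcza pvyvy nvber jyo ecpip elah amzc
Final line 8: elah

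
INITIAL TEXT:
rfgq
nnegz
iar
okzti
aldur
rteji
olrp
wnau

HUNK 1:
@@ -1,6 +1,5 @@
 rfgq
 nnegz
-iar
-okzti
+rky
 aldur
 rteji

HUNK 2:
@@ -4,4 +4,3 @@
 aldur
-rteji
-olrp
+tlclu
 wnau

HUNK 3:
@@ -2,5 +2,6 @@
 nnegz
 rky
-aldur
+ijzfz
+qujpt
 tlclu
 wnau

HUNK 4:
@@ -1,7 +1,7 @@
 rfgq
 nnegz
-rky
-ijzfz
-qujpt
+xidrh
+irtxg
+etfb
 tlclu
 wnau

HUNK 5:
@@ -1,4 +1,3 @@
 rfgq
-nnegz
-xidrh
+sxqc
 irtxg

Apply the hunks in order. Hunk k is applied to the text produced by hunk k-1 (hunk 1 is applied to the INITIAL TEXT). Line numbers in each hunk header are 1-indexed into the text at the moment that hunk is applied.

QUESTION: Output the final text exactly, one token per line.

Hunk 1: at line 1 remove [iar,okzti] add [rky] -> 7 lines: rfgq nnegz rky aldur rteji olrp wnau
Hunk 2: at line 4 remove [rteji,olrp] add [tlclu] -> 6 lines: rfgq nnegz rky aldur tlclu wnau
Hunk 3: at line 2 remove [aldur] add [ijzfz,qujpt] -> 7 lines: rfgq nnegz rky ijzfz qujpt tlclu wnau
Hunk 4: at line 1 remove [rky,ijzfz,qujpt] add [xidrh,irtxg,etfb] -> 7 lines: rfgq nnegz xidrh irtxg etfb tlclu wnau
Hunk 5: at line 1 remove [nnegz,xidrh] add [sxqc] -> 6 lines: rfgq sxqc irtxg etfb tlclu wnau

Answer: rfgq
sxqc
irtxg
etfb
tlclu
wnau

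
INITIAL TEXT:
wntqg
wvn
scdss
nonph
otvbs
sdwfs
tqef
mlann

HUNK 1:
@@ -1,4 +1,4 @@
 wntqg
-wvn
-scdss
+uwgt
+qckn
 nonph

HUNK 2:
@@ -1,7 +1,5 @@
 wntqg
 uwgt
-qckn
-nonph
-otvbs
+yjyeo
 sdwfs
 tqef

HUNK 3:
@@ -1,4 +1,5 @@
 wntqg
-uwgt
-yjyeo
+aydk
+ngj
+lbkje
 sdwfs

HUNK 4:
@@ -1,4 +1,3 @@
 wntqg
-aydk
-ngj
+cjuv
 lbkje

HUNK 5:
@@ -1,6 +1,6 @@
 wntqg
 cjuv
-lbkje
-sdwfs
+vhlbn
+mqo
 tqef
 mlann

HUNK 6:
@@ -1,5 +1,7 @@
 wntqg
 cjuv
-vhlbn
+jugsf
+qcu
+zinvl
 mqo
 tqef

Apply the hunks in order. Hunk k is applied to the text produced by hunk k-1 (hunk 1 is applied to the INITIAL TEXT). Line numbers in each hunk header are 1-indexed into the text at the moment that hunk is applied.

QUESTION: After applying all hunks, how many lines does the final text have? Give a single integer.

Answer: 8

Derivation:
Hunk 1: at line 1 remove [wvn,scdss] add [uwgt,qckn] -> 8 lines: wntqg uwgt qckn nonph otvbs sdwfs tqef mlann
Hunk 2: at line 1 remove [qckn,nonph,otvbs] add [yjyeo] -> 6 lines: wntqg uwgt yjyeo sdwfs tqef mlann
Hunk 3: at line 1 remove [uwgt,yjyeo] add [aydk,ngj,lbkje] -> 7 lines: wntqg aydk ngj lbkje sdwfs tqef mlann
Hunk 4: at line 1 remove [aydk,ngj] add [cjuv] -> 6 lines: wntqg cjuv lbkje sdwfs tqef mlann
Hunk 5: at line 1 remove [lbkje,sdwfs] add [vhlbn,mqo] -> 6 lines: wntqg cjuv vhlbn mqo tqef mlann
Hunk 6: at line 1 remove [vhlbn] add [jugsf,qcu,zinvl] -> 8 lines: wntqg cjuv jugsf qcu zinvl mqo tqef mlann
Final line count: 8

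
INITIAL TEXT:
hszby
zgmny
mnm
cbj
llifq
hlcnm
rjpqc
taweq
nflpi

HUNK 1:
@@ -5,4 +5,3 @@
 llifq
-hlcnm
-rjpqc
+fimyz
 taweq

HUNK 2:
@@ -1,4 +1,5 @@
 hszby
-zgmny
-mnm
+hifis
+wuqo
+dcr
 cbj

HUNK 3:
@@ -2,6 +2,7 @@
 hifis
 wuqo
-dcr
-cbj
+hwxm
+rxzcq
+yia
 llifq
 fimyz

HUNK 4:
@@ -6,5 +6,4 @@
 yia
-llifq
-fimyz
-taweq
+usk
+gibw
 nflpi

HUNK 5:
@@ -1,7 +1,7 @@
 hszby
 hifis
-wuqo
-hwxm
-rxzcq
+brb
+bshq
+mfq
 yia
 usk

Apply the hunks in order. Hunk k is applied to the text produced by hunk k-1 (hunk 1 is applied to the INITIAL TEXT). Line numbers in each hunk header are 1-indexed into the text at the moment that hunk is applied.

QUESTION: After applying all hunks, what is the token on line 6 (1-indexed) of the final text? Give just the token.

Answer: yia

Derivation:
Hunk 1: at line 5 remove [hlcnm,rjpqc] add [fimyz] -> 8 lines: hszby zgmny mnm cbj llifq fimyz taweq nflpi
Hunk 2: at line 1 remove [zgmny,mnm] add [hifis,wuqo,dcr] -> 9 lines: hszby hifis wuqo dcr cbj llifq fimyz taweq nflpi
Hunk 3: at line 2 remove [dcr,cbj] add [hwxm,rxzcq,yia] -> 10 lines: hszby hifis wuqo hwxm rxzcq yia llifq fimyz taweq nflpi
Hunk 4: at line 6 remove [llifq,fimyz,taweq] add [usk,gibw] -> 9 lines: hszby hifis wuqo hwxm rxzcq yia usk gibw nflpi
Hunk 5: at line 1 remove [wuqo,hwxm,rxzcq] add [brb,bshq,mfq] -> 9 lines: hszby hifis brb bshq mfq yia usk gibw nflpi
Final line 6: yia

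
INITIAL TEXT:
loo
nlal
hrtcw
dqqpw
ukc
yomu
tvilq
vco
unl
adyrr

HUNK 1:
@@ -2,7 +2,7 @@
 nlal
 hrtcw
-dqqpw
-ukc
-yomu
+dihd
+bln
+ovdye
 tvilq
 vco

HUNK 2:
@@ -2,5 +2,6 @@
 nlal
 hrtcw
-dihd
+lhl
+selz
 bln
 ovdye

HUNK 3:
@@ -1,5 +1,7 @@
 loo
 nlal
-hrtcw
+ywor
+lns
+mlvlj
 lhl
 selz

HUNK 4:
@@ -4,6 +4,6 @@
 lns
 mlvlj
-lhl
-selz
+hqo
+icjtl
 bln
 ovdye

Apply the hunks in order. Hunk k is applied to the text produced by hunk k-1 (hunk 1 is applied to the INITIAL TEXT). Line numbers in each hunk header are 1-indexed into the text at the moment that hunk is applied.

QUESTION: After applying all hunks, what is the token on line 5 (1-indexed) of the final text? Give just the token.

Answer: mlvlj

Derivation:
Hunk 1: at line 2 remove [dqqpw,ukc,yomu] add [dihd,bln,ovdye] -> 10 lines: loo nlal hrtcw dihd bln ovdye tvilq vco unl adyrr
Hunk 2: at line 2 remove [dihd] add [lhl,selz] -> 11 lines: loo nlal hrtcw lhl selz bln ovdye tvilq vco unl adyrr
Hunk 3: at line 1 remove [hrtcw] add [ywor,lns,mlvlj] -> 13 lines: loo nlal ywor lns mlvlj lhl selz bln ovdye tvilq vco unl adyrr
Hunk 4: at line 4 remove [lhl,selz] add [hqo,icjtl] -> 13 lines: loo nlal ywor lns mlvlj hqo icjtl bln ovdye tvilq vco unl adyrr
Final line 5: mlvlj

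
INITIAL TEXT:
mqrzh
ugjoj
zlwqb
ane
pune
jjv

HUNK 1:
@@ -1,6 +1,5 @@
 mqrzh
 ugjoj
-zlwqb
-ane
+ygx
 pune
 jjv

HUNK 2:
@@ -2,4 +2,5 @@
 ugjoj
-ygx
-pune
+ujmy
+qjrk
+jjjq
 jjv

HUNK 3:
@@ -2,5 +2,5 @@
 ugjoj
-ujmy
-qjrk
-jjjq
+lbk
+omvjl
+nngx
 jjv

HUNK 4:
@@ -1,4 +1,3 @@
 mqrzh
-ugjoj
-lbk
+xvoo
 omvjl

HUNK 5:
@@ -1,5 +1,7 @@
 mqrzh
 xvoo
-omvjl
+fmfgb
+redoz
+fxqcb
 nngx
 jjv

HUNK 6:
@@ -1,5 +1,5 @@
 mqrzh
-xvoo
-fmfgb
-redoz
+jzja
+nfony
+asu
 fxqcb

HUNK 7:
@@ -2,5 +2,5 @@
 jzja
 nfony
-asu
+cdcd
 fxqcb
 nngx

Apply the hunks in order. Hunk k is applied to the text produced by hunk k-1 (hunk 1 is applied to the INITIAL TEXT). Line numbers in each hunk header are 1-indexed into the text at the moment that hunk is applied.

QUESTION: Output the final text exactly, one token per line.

Hunk 1: at line 1 remove [zlwqb,ane] add [ygx] -> 5 lines: mqrzh ugjoj ygx pune jjv
Hunk 2: at line 2 remove [ygx,pune] add [ujmy,qjrk,jjjq] -> 6 lines: mqrzh ugjoj ujmy qjrk jjjq jjv
Hunk 3: at line 2 remove [ujmy,qjrk,jjjq] add [lbk,omvjl,nngx] -> 6 lines: mqrzh ugjoj lbk omvjl nngx jjv
Hunk 4: at line 1 remove [ugjoj,lbk] add [xvoo] -> 5 lines: mqrzh xvoo omvjl nngx jjv
Hunk 5: at line 1 remove [omvjl] add [fmfgb,redoz,fxqcb] -> 7 lines: mqrzh xvoo fmfgb redoz fxqcb nngx jjv
Hunk 6: at line 1 remove [xvoo,fmfgb,redoz] add [jzja,nfony,asu] -> 7 lines: mqrzh jzja nfony asu fxqcb nngx jjv
Hunk 7: at line 2 remove [asu] add [cdcd] -> 7 lines: mqrzh jzja nfony cdcd fxqcb nngx jjv

Answer: mqrzh
jzja
nfony
cdcd
fxqcb
nngx
jjv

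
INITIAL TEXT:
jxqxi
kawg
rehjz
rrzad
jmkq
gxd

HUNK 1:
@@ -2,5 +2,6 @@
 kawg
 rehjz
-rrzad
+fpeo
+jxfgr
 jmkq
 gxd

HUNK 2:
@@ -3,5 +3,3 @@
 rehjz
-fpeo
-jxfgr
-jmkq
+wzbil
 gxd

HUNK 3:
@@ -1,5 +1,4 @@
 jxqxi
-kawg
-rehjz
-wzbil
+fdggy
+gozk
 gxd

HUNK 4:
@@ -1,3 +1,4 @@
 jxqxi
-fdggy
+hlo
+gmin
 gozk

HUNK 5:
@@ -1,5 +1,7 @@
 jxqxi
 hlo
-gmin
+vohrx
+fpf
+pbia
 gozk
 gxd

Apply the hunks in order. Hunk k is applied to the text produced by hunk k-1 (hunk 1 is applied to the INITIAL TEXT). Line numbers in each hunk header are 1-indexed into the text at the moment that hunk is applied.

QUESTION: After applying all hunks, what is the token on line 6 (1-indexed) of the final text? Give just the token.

Answer: gozk

Derivation:
Hunk 1: at line 2 remove [rrzad] add [fpeo,jxfgr] -> 7 lines: jxqxi kawg rehjz fpeo jxfgr jmkq gxd
Hunk 2: at line 3 remove [fpeo,jxfgr,jmkq] add [wzbil] -> 5 lines: jxqxi kawg rehjz wzbil gxd
Hunk 3: at line 1 remove [kawg,rehjz,wzbil] add [fdggy,gozk] -> 4 lines: jxqxi fdggy gozk gxd
Hunk 4: at line 1 remove [fdggy] add [hlo,gmin] -> 5 lines: jxqxi hlo gmin gozk gxd
Hunk 5: at line 1 remove [gmin] add [vohrx,fpf,pbia] -> 7 lines: jxqxi hlo vohrx fpf pbia gozk gxd
Final line 6: gozk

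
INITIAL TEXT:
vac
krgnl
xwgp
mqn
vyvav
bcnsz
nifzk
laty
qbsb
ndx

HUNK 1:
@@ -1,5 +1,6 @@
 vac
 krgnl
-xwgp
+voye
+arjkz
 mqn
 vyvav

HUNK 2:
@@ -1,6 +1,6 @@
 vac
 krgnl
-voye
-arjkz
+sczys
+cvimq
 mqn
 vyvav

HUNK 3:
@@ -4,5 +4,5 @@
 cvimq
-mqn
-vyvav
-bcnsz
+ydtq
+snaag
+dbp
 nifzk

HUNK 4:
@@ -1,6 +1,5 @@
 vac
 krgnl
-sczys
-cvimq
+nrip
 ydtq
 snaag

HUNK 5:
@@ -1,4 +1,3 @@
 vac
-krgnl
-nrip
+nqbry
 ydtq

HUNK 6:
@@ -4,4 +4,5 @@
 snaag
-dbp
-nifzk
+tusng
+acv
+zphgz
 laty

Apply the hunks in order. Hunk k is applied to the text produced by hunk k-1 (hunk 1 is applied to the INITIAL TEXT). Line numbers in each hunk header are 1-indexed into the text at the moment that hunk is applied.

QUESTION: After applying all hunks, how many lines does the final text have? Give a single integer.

Hunk 1: at line 1 remove [xwgp] add [voye,arjkz] -> 11 lines: vac krgnl voye arjkz mqn vyvav bcnsz nifzk laty qbsb ndx
Hunk 2: at line 1 remove [voye,arjkz] add [sczys,cvimq] -> 11 lines: vac krgnl sczys cvimq mqn vyvav bcnsz nifzk laty qbsb ndx
Hunk 3: at line 4 remove [mqn,vyvav,bcnsz] add [ydtq,snaag,dbp] -> 11 lines: vac krgnl sczys cvimq ydtq snaag dbp nifzk laty qbsb ndx
Hunk 4: at line 1 remove [sczys,cvimq] add [nrip] -> 10 lines: vac krgnl nrip ydtq snaag dbp nifzk laty qbsb ndx
Hunk 5: at line 1 remove [krgnl,nrip] add [nqbry] -> 9 lines: vac nqbry ydtq snaag dbp nifzk laty qbsb ndx
Hunk 6: at line 4 remove [dbp,nifzk] add [tusng,acv,zphgz] -> 10 lines: vac nqbry ydtq snaag tusng acv zphgz laty qbsb ndx
Final line count: 10

Answer: 10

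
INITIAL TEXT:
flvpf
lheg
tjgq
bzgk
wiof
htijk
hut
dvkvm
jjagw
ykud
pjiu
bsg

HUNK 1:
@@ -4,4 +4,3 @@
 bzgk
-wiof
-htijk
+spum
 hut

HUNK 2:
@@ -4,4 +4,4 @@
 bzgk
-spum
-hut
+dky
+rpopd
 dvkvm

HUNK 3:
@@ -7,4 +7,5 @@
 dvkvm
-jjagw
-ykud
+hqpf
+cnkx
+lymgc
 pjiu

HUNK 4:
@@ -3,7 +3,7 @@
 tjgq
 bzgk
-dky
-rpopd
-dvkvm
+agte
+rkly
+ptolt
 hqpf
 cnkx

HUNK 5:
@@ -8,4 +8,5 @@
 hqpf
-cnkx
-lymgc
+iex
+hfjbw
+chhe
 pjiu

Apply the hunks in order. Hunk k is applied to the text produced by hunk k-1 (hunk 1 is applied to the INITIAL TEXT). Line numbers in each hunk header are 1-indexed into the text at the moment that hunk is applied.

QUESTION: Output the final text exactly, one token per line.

Hunk 1: at line 4 remove [wiof,htijk] add [spum] -> 11 lines: flvpf lheg tjgq bzgk spum hut dvkvm jjagw ykud pjiu bsg
Hunk 2: at line 4 remove [spum,hut] add [dky,rpopd] -> 11 lines: flvpf lheg tjgq bzgk dky rpopd dvkvm jjagw ykud pjiu bsg
Hunk 3: at line 7 remove [jjagw,ykud] add [hqpf,cnkx,lymgc] -> 12 lines: flvpf lheg tjgq bzgk dky rpopd dvkvm hqpf cnkx lymgc pjiu bsg
Hunk 4: at line 3 remove [dky,rpopd,dvkvm] add [agte,rkly,ptolt] -> 12 lines: flvpf lheg tjgq bzgk agte rkly ptolt hqpf cnkx lymgc pjiu bsg
Hunk 5: at line 8 remove [cnkx,lymgc] add [iex,hfjbw,chhe] -> 13 lines: flvpf lheg tjgq bzgk agte rkly ptolt hqpf iex hfjbw chhe pjiu bsg

Answer: flvpf
lheg
tjgq
bzgk
agte
rkly
ptolt
hqpf
iex
hfjbw
chhe
pjiu
bsg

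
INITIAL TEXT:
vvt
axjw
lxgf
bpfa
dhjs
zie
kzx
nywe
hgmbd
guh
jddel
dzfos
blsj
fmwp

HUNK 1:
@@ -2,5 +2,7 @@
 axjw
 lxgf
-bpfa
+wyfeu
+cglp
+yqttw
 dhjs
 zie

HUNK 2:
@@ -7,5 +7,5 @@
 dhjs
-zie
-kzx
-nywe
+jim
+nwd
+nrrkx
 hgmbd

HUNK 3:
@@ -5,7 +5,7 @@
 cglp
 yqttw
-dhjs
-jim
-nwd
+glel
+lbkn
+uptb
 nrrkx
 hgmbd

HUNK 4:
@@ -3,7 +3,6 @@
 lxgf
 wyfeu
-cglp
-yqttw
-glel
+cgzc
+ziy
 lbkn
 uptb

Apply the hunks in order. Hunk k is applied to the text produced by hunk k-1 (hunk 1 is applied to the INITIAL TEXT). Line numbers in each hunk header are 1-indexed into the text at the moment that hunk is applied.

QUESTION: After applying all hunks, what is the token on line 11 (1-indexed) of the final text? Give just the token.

Hunk 1: at line 2 remove [bpfa] add [wyfeu,cglp,yqttw] -> 16 lines: vvt axjw lxgf wyfeu cglp yqttw dhjs zie kzx nywe hgmbd guh jddel dzfos blsj fmwp
Hunk 2: at line 7 remove [zie,kzx,nywe] add [jim,nwd,nrrkx] -> 16 lines: vvt axjw lxgf wyfeu cglp yqttw dhjs jim nwd nrrkx hgmbd guh jddel dzfos blsj fmwp
Hunk 3: at line 5 remove [dhjs,jim,nwd] add [glel,lbkn,uptb] -> 16 lines: vvt axjw lxgf wyfeu cglp yqttw glel lbkn uptb nrrkx hgmbd guh jddel dzfos blsj fmwp
Hunk 4: at line 3 remove [cglp,yqttw,glel] add [cgzc,ziy] -> 15 lines: vvt axjw lxgf wyfeu cgzc ziy lbkn uptb nrrkx hgmbd guh jddel dzfos blsj fmwp
Final line 11: guh

Answer: guh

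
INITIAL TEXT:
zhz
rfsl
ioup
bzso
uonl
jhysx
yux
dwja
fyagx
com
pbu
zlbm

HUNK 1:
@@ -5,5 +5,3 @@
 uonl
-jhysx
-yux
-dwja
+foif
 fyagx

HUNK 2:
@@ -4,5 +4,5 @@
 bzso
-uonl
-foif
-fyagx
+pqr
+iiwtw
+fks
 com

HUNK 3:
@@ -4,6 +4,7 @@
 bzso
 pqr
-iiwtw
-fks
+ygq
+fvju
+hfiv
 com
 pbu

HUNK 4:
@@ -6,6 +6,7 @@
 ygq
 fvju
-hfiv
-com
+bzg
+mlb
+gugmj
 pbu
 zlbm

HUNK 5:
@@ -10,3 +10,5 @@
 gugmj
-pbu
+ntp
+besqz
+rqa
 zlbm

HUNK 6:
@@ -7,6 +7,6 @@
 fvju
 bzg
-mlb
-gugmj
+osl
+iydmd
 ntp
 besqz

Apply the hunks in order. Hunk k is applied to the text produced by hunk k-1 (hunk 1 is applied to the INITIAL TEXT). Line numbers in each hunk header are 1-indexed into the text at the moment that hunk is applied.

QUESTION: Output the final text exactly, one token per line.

Hunk 1: at line 5 remove [jhysx,yux,dwja] add [foif] -> 10 lines: zhz rfsl ioup bzso uonl foif fyagx com pbu zlbm
Hunk 2: at line 4 remove [uonl,foif,fyagx] add [pqr,iiwtw,fks] -> 10 lines: zhz rfsl ioup bzso pqr iiwtw fks com pbu zlbm
Hunk 3: at line 4 remove [iiwtw,fks] add [ygq,fvju,hfiv] -> 11 lines: zhz rfsl ioup bzso pqr ygq fvju hfiv com pbu zlbm
Hunk 4: at line 6 remove [hfiv,com] add [bzg,mlb,gugmj] -> 12 lines: zhz rfsl ioup bzso pqr ygq fvju bzg mlb gugmj pbu zlbm
Hunk 5: at line 10 remove [pbu] add [ntp,besqz,rqa] -> 14 lines: zhz rfsl ioup bzso pqr ygq fvju bzg mlb gugmj ntp besqz rqa zlbm
Hunk 6: at line 7 remove [mlb,gugmj] add [osl,iydmd] -> 14 lines: zhz rfsl ioup bzso pqr ygq fvju bzg osl iydmd ntp besqz rqa zlbm

Answer: zhz
rfsl
ioup
bzso
pqr
ygq
fvju
bzg
osl
iydmd
ntp
besqz
rqa
zlbm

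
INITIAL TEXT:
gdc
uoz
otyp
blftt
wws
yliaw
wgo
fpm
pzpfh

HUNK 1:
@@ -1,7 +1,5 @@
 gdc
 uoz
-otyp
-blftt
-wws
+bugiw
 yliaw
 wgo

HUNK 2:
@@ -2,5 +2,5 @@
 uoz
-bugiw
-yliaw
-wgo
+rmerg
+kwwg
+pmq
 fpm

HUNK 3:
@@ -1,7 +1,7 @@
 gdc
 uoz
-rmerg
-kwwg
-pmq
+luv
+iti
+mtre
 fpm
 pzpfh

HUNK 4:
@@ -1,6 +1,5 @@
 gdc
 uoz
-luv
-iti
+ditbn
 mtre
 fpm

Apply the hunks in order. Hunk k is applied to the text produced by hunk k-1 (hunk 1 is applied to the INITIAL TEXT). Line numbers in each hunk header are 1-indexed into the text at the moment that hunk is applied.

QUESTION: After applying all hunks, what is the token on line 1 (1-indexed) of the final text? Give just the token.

Hunk 1: at line 1 remove [otyp,blftt,wws] add [bugiw] -> 7 lines: gdc uoz bugiw yliaw wgo fpm pzpfh
Hunk 2: at line 2 remove [bugiw,yliaw,wgo] add [rmerg,kwwg,pmq] -> 7 lines: gdc uoz rmerg kwwg pmq fpm pzpfh
Hunk 3: at line 1 remove [rmerg,kwwg,pmq] add [luv,iti,mtre] -> 7 lines: gdc uoz luv iti mtre fpm pzpfh
Hunk 4: at line 1 remove [luv,iti] add [ditbn] -> 6 lines: gdc uoz ditbn mtre fpm pzpfh
Final line 1: gdc

Answer: gdc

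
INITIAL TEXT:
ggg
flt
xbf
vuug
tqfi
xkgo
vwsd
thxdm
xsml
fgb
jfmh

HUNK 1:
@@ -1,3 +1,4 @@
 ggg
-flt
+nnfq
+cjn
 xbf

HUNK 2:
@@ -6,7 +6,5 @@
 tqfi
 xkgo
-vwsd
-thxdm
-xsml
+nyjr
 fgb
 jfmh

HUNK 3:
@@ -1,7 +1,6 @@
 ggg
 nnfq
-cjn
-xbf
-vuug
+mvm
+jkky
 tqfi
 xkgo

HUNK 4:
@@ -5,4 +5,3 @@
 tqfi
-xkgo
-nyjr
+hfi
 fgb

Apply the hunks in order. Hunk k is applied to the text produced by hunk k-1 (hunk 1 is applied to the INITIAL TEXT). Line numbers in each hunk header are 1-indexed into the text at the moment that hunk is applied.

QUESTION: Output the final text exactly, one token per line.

Hunk 1: at line 1 remove [flt] add [nnfq,cjn] -> 12 lines: ggg nnfq cjn xbf vuug tqfi xkgo vwsd thxdm xsml fgb jfmh
Hunk 2: at line 6 remove [vwsd,thxdm,xsml] add [nyjr] -> 10 lines: ggg nnfq cjn xbf vuug tqfi xkgo nyjr fgb jfmh
Hunk 3: at line 1 remove [cjn,xbf,vuug] add [mvm,jkky] -> 9 lines: ggg nnfq mvm jkky tqfi xkgo nyjr fgb jfmh
Hunk 4: at line 5 remove [xkgo,nyjr] add [hfi] -> 8 lines: ggg nnfq mvm jkky tqfi hfi fgb jfmh

Answer: ggg
nnfq
mvm
jkky
tqfi
hfi
fgb
jfmh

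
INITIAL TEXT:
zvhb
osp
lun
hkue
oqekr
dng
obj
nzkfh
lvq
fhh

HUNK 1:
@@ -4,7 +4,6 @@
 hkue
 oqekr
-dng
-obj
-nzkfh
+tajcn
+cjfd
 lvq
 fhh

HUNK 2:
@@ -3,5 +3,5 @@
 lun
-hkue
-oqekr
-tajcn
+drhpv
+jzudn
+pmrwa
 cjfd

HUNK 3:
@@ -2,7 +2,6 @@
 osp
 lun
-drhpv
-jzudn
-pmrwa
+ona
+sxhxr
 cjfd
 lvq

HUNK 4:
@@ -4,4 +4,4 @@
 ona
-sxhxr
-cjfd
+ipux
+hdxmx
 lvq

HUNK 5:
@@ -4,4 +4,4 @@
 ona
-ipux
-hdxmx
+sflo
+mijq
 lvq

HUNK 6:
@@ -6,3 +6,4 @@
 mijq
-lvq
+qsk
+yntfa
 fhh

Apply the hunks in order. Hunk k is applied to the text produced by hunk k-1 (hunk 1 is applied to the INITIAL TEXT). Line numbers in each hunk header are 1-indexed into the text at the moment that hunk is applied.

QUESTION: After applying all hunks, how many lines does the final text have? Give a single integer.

Hunk 1: at line 4 remove [dng,obj,nzkfh] add [tajcn,cjfd] -> 9 lines: zvhb osp lun hkue oqekr tajcn cjfd lvq fhh
Hunk 2: at line 3 remove [hkue,oqekr,tajcn] add [drhpv,jzudn,pmrwa] -> 9 lines: zvhb osp lun drhpv jzudn pmrwa cjfd lvq fhh
Hunk 3: at line 2 remove [drhpv,jzudn,pmrwa] add [ona,sxhxr] -> 8 lines: zvhb osp lun ona sxhxr cjfd lvq fhh
Hunk 4: at line 4 remove [sxhxr,cjfd] add [ipux,hdxmx] -> 8 lines: zvhb osp lun ona ipux hdxmx lvq fhh
Hunk 5: at line 4 remove [ipux,hdxmx] add [sflo,mijq] -> 8 lines: zvhb osp lun ona sflo mijq lvq fhh
Hunk 6: at line 6 remove [lvq] add [qsk,yntfa] -> 9 lines: zvhb osp lun ona sflo mijq qsk yntfa fhh
Final line count: 9

Answer: 9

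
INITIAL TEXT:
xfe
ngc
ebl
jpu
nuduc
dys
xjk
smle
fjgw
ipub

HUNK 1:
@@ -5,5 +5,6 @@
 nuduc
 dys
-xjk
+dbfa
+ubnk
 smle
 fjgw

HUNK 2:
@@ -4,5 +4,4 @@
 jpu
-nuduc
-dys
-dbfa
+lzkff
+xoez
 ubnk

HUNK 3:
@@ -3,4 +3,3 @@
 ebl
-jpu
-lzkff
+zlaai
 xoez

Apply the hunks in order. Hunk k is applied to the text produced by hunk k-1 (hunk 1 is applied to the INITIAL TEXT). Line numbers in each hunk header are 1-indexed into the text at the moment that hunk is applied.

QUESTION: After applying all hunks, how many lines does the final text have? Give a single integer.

Answer: 9

Derivation:
Hunk 1: at line 5 remove [xjk] add [dbfa,ubnk] -> 11 lines: xfe ngc ebl jpu nuduc dys dbfa ubnk smle fjgw ipub
Hunk 2: at line 4 remove [nuduc,dys,dbfa] add [lzkff,xoez] -> 10 lines: xfe ngc ebl jpu lzkff xoez ubnk smle fjgw ipub
Hunk 3: at line 3 remove [jpu,lzkff] add [zlaai] -> 9 lines: xfe ngc ebl zlaai xoez ubnk smle fjgw ipub
Final line count: 9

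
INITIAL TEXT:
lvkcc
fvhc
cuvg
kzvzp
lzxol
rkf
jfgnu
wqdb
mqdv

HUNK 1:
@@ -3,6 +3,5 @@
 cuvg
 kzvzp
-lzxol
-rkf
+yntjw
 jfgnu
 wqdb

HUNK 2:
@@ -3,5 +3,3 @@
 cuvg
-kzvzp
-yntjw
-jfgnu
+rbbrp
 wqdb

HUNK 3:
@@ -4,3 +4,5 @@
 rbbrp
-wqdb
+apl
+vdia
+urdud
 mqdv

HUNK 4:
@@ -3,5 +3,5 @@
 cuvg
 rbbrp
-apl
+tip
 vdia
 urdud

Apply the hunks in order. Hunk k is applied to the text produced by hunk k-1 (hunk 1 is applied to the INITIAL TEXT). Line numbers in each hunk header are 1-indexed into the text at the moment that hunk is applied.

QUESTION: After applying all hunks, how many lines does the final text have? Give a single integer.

Answer: 8

Derivation:
Hunk 1: at line 3 remove [lzxol,rkf] add [yntjw] -> 8 lines: lvkcc fvhc cuvg kzvzp yntjw jfgnu wqdb mqdv
Hunk 2: at line 3 remove [kzvzp,yntjw,jfgnu] add [rbbrp] -> 6 lines: lvkcc fvhc cuvg rbbrp wqdb mqdv
Hunk 3: at line 4 remove [wqdb] add [apl,vdia,urdud] -> 8 lines: lvkcc fvhc cuvg rbbrp apl vdia urdud mqdv
Hunk 4: at line 3 remove [apl] add [tip] -> 8 lines: lvkcc fvhc cuvg rbbrp tip vdia urdud mqdv
Final line count: 8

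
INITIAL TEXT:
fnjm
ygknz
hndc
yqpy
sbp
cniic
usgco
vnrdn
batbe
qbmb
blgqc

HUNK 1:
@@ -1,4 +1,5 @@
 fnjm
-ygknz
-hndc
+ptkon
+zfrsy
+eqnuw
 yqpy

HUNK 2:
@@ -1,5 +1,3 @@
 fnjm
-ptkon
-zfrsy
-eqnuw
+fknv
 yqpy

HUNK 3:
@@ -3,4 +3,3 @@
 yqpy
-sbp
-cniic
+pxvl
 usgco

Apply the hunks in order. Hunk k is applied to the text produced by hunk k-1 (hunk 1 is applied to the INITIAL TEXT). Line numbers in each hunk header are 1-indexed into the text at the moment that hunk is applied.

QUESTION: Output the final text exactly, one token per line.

Answer: fnjm
fknv
yqpy
pxvl
usgco
vnrdn
batbe
qbmb
blgqc

Derivation:
Hunk 1: at line 1 remove [ygknz,hndc] add [ptkon,zfrsy,eqnuw] -> 12 lines: fnjm ptkon zfrsy eqnuw yqpy sbp cniic usgco vnrdn batbe qbmb blgqc
Hunk 2: at line 1 remove [ptkon,zfrsy,eqnuw] add [fknv] -> 10 lines: fnjm fknv yqpy sbp cniic usgco vnrdn batbe qbmb blgqc
Hunk 3: at line 3 remove [sbp,cniic] add [pxvl] -> 9 lines: fnjm fknv yqpy pxvl usgco vnrdn batbe qbmb blgqc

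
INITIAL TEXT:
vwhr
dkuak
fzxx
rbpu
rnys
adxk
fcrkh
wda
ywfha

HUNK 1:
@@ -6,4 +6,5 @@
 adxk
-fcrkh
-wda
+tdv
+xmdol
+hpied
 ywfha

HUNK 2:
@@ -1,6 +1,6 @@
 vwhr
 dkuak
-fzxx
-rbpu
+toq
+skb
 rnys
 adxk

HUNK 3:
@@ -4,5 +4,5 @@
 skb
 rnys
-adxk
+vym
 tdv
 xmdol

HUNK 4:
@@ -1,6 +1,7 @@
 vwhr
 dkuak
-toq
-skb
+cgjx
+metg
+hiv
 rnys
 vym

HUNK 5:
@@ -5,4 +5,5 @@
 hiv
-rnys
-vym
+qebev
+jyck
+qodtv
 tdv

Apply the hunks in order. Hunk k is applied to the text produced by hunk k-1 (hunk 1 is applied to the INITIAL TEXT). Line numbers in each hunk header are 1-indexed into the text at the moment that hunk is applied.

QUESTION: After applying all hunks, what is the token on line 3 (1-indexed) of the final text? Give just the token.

Answer: cgjx

Derivation:
Hunk 1: at line 6 remove [fcrkh,wda] add [tdv,xmdol,hpied] -> 10 lines: vwhr dkuak fzxx rbpu rnys adxk tdv xmdol hpied ywfha
Hunk 2: at line 1 remove [fzxx,rbpu] add [toq,skb] -> 10 lines: vwhr dkuak toq skb rnys adxk tdv xmdol hpied ywfha
Hunk 3: at line 4 remove [adxk] add [vym] -> 10 lines: vwhr dkuak toq skb rnys vym tdv xmdol hpied ywfha
Hunk 4: at line 1 remove [toq,skb] add [cgjx,metg,hiv] -> 11 lines: vwhr dkuak cgjx metg hiv rnys vym tdv xmdol hpied ywfha
Hunk 5: at line 5 remove [rnys,vym] add [qebev,jyck,qodtv] -> 12 lines: vwhr dkuak cgjx metg hiv qebev jyck qodtv tdv xmdol hpied ywfha
Final line 3: cgjx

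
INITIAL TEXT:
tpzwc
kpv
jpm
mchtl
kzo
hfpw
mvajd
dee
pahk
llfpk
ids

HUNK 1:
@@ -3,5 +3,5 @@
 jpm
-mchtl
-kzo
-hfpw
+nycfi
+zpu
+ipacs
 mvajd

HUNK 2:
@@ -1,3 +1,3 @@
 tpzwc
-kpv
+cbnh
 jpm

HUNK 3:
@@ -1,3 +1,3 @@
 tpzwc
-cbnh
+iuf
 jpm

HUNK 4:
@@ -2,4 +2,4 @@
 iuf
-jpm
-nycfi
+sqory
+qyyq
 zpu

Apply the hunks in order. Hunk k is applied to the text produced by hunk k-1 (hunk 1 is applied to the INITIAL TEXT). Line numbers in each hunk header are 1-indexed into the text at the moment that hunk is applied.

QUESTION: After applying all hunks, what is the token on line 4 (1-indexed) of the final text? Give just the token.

Answer: qyyq

Derivation:
Hunk 1: at line 3 remove [mchtl,kzo,hfpw] add [nycfi,zpu,ipacs] -> 11 lines: tpzwc kpv jpm nycfi zpu ipacs mvajd dee pahk llfpk ids
Hunk 2: at line 1 remove [kpv] add [cbnh] -> 11 lines: tpzwc cbnh jpm nycfi zpu ipacs mvajd dee pahk llfpk ids
Hunk 3: at line 1 remove [cbnh] add [iuf] -> 11 lines: tpzwc iuf jpm nycfi zpu ipacs mvajd dee pahk llfpk ids
Hunk 4: at line 2 remove [jpm,nycfi] add [sqory,qyyq] -> 11 lines: tpzwc iuf sqory qyyq zpu ipacs mvajd dee pahk llfpk ids
Final line 4: qyyq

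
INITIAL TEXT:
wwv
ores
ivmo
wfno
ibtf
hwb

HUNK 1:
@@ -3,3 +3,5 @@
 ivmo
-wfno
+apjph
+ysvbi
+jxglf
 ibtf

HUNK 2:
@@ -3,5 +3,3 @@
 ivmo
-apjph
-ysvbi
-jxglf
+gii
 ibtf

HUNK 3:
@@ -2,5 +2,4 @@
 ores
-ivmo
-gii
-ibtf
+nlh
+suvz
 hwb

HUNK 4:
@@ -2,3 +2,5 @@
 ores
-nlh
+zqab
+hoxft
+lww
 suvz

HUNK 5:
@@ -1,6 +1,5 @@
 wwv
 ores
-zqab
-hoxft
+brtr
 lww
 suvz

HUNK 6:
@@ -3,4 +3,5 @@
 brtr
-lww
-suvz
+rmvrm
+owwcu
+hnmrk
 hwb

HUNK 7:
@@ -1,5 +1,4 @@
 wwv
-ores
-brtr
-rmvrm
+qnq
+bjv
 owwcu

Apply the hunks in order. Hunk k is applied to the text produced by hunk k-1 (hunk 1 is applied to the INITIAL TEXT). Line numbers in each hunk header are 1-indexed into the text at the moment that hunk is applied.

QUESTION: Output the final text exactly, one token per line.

Hunk 1: at line 3 remove [wfno] add [apjph,ysvbi,jxglf] -> 8 lines: wwv ores ivmo apjph ysvbi jxglf ibtf hwb
Hunk 2: at line 3 remove [apjph,ysvbi,jxglf] add [gii] -> 6 lines: wwv ores ivmo gii ibtf hwb
Hunk 3: at line 2 remove [ivmo,gii,ibtf] add [nlh,suvz] -> 5 lines: wwv ores nlh suvz hwb
Hunk 4: at line 2 remove [nlh] add [zqab,hoxft,lww] -> 7 lines: wwv ores zqab hoxft lww suvz hwb
Hunk 5: at line 1 remove [zqab,hoxft] add [brtr] -> 6 lines: wwv ores brtr lww suvz hwb
Hunk 6: at line 3 remove [lww,suvz] add [rmvrm,owwcu,hnmrk] -> 7 lines: wwv ores brtr rmvrm owwcu hnmrk hwb
Hunk 7: at line 1 remove [ores,brtr,rmvrm] add [qnq,bjv] -> 6 lines: wwv qnq bjv owwcu hnmrk hwb

Answer: wwv
qnq
bjv
owwcu
hnmrk
hwb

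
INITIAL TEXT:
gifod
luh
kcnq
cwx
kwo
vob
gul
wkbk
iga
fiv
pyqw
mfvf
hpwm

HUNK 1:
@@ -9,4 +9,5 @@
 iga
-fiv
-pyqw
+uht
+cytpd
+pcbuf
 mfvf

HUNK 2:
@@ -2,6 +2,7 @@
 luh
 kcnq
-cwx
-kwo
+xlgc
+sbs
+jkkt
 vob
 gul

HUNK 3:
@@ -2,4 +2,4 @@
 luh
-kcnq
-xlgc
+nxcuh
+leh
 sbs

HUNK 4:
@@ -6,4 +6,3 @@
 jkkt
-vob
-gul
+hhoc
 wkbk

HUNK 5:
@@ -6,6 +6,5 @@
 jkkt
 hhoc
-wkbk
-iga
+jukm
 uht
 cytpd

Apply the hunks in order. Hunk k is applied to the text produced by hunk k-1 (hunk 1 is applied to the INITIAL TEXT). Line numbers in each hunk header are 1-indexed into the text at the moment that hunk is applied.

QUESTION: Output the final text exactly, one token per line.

Answer: gifod
luh
nxcuh
leh
sbs
jkkt
hhoc
jukm
uht
cytpd
pcbuf
mfvf
hpwm

Derivation:
Hunk 1: at line 9 remove [fiv,pyqw] add [uht,cytpd,pcbuf] -> 14 lines: gifod luh kcnq cwx kwo vob gul wkbk iga uht cytpd pcbuf mfvf hpwm
Hunk 2: at line 2 remove [cwx,kwo] add [xlgc,sbs,jkkt] -> 15 lines: gifod luh kcnq xlgc sbs jkkt vob gul wkbk iga uht cytpd pcbuf mfvf hpwm
Hunk 3: at line 2 remove [kcnq,xlgc] add [nxcuh,leh] -> 15 lines: gifod luh nxcuh leh sbs jkkt vob gul wkbk iga uht cytpd pcbuf mfvf hpwm
Hunk 4: at line 6 remove [vob,gul] add [hhoc] -> 14 lines: gifod luh nxcuh leh sbs jkkt hhoc wkbk iga uht cytpd pcbuf mfvf hpwm
Hunk 5: at line 6 remove [wkbk,iga] add [jukm] -> 13 lines: gifod luh nxcuh leh sbs jkkt hhoc jukm uht cytpd pcbuf mfvf hpwm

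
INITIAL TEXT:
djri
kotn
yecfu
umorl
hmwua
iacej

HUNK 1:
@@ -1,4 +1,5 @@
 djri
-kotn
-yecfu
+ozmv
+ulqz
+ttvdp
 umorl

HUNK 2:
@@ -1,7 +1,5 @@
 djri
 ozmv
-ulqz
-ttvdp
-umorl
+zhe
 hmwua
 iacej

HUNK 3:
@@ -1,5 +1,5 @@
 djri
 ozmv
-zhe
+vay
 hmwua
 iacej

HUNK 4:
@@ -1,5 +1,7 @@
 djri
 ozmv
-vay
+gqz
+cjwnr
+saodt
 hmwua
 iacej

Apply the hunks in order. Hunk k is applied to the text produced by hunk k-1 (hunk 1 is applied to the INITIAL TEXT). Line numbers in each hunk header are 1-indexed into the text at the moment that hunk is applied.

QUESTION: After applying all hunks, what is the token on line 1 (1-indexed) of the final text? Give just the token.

Hunk 1: at line 1 remove [kotn,yecfu] add [ozmv,ulqz,ttvdp] -> 7 lines: djri ozmv ulqz ttvdp umorl hmwua iacej
Hunk 2: at line 1 remove [ulqz,ttvdp,umorl] add [zhe] -> 5 lines: djri ozmv zhe hmwua iacej
Hunk 3: at line 1 remove [zhe] add [vay] -> 5 lines: djri ozmv vay hmwua iacej
Hunk 4: at line 1 remove [vay] add [gqz,cjwnr,saodt] -> 7 lines: djri ozmv gqz cjwnr saodt hmwua iacej
Final line 1: djri

Answer: djri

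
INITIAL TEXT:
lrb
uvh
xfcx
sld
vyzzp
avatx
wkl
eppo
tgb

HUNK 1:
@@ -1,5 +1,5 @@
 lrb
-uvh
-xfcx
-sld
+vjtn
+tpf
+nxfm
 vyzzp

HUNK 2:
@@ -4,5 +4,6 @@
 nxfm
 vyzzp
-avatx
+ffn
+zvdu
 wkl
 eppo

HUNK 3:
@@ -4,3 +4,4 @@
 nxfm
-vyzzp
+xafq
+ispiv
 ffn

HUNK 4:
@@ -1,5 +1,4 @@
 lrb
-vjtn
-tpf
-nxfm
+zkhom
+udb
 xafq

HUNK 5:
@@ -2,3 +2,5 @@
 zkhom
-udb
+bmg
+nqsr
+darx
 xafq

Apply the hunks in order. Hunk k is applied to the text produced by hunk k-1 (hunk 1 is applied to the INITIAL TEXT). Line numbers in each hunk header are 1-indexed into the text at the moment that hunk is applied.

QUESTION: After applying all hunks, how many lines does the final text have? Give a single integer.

Hunk 1: at line 1 remove [uvh,xfcx,sld] add [vjtn,tpf,nxfm] -> 9 lines: lrb vjtn tpf nxfm vyzzp avatx wkl eppo tgb
Hunk 2: at line 4 remove [avatx] add [ffn,zvdu] -> 10 lines: lrb vjtn tpf nxfm vyzzp ffn zvdu wkl eppo tgb
Hunk 3: at line 4 remove [vyzzp] add [xafq,ispiv] -> 11 lines: lrb vjtn tpf nxfm xafq ispiv ffn zvdu wkl eppo tgb
Hunk 4: at line 1 remove [vjtn,tpf,nxfm] add [zkhom,udb] -> 10 lines: lrb zkhom udb xafq ispiv ffn zvdu wkl eppo tgb
Hunk 5: at line 2 remove [udb] add [bmg,nqsr,darx] -> 12 lines: lrb zkhom bmg nqsr darx xafq ispiv ffn zvdu wkl eppo tgb
Final line count: 12

Answer: 12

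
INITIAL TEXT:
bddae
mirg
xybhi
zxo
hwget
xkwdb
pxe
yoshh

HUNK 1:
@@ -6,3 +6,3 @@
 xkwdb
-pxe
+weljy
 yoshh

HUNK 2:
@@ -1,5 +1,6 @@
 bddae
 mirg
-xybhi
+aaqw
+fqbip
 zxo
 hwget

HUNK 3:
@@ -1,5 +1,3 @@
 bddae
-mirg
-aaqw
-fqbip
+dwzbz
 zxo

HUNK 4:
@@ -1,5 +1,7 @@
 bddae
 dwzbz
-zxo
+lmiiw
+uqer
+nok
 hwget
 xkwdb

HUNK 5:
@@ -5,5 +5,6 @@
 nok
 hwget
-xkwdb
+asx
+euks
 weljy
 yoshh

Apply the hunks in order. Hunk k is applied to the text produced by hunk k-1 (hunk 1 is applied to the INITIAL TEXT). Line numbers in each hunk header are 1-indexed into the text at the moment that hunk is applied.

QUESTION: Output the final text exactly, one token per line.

Answer: bddae
dwzbz
lmiiw
uqer
nok
hwget
asx
euks
weljy
yoshh

Derivation:
Hunk 1: at line 6 remove [pxe] add [weljy] -> 8 lines: bddae mirg xybhi zxo hwget xkwdb weljy yoshh
Hunk 2: at line 1 remove [xybhi] add [aaqw,fqbip] -> 9 lines: bddae mirg aaqw fqbip zxo hwget xkwdb weljy yoshh
Hunk 3: at line 1 remove [mirg,aaqw,fqbip] add [dwzbz] -> 7 lines: bddae dwzbz zxo hwget xkwdb weljy yoshh
Hunk 4: at line 1 remove [zxo] add [lmiiw,uqer,nok] -> 9 lines: bddae dwzbz lmiiw uqer nok hwget xkwdb weljy yoshh
Hunk 5: at line 5 remove [xkwdb] add [asx,euks] -> 10 lines: bddae dwzbz lmiiw uqer nok hwget asx euks weljy yoshh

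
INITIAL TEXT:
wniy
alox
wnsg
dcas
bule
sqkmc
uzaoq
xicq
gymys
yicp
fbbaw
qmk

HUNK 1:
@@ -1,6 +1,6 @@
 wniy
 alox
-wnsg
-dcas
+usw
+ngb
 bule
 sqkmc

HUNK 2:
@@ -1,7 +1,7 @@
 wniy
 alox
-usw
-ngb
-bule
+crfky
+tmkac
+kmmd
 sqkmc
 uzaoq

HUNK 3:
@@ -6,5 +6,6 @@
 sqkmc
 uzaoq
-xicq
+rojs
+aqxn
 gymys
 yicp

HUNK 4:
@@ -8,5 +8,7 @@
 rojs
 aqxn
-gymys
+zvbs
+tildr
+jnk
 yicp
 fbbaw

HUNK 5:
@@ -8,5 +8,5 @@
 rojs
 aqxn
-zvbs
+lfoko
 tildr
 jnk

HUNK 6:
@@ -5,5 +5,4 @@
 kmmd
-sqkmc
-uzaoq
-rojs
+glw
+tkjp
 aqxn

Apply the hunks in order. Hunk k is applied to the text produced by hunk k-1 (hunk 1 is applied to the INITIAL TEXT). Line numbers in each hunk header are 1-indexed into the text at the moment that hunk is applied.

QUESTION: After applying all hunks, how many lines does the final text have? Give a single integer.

Answer: 14

Derivation:
Hunk 1: at line 1 remove [wnsg,dcas] add [usw,ngb] -> 12 lines: wniy alox usw ngb bule sqkmc uzaoq xicq gymys yicp fbbaw qmk
Hunk 2: at line 1 remove [usw,ngb,bule] add [crfky,tmkac,kmmd] -> 12 lines: wniy alox crfky tmkac kmmd sqkmc uzaoq xicq gymys yicp fbbaw qmk
Hunk 3: at line 6 remove [xicq] add [rojs,aqxn] -> 13 lines: wniy alox crfky tmkac kmmd sqkmc uzaoq rojs aqxn gymys yicp fbbaw qmk
Hunk 4: at line 8 remove [gymys] add [zvbs,tildr,jnk] -> 15 lines: wniy alox crfky tmkac kmmd sqkmc uzaoq rojs aqxn zvbs tildr jnk yicp fbbaw qmk
Hunk 5: at line 8 remove [zvbs] add [lfoko] -> 15 lines: wniy alox crfky tmkac kmmd sqkmc uzaoq rojs aqxn lfoko tildr jnk yicp fbbaw qmk
Hunk 6: at line 5 remove [sqkmc,uzaoq,rojs] add [glw,tkjp] -> 14 lines: wniy alox crfky tmkac kmmd glw tkjp aqxn lfoko tildr jnk yicp fbbaw qmk
Final line count: 14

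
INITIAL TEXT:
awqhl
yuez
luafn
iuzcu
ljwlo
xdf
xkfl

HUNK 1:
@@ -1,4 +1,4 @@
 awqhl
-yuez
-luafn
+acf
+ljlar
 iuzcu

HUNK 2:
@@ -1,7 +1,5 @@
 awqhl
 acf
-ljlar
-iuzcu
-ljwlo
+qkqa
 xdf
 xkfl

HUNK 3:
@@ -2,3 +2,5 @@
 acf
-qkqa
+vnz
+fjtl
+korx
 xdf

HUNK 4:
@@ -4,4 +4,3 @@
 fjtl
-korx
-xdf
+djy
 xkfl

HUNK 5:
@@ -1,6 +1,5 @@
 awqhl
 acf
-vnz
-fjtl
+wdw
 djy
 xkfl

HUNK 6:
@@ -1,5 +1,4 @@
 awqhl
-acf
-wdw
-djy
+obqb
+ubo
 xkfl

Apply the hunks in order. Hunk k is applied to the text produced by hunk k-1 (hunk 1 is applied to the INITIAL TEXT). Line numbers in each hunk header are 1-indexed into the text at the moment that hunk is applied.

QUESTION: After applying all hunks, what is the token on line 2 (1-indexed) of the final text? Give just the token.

Answer: obqb

Derivation:
Hunk 1: at line 1 remove [yuez,luafn] add [acf,ljlar] -> 7 lines: awqhl acf ljlar iuzcu ljwlo xdf xkfl
Hunk 2: at line 1 remove [ljlar,iuzcu,ljwlo] add [qkqa] -> 5 lines: awqhl acf qkqa xdf xkfl
Hunk 3: at line 2 remove [qkqa] add [vnz,fjtl,korx] -> 7 lines: awqhl acf vnz fjtl korx xdf xkfl
Hunk 4: at line 4 remove [korx,xdf] add [djy] -> 6 lines: awqhl acf vnz fjtl djy xkfl
Hunk 5: at line 1 remove [vnz,fjtl] add [wdw] -> 5 lines: awqhl acf wdw djy xkfl
Hunk 6: at line 1 remove [acf,wdw,djy] add [obqb,ubo] -> 4 lines: awqhl obqb ubo xkfl
Final line 2: obqb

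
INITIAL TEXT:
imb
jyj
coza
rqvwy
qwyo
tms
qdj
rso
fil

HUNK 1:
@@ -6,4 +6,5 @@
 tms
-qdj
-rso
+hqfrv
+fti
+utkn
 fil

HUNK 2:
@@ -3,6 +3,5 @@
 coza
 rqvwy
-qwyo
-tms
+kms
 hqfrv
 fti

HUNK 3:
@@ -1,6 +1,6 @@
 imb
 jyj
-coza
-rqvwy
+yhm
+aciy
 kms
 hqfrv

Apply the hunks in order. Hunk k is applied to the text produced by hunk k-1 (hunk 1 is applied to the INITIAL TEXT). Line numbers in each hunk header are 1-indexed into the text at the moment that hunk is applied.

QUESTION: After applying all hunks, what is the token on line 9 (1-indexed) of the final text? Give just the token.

Answer: fil

Derivation:
Hunk 1: at line 6 remove [qdj,rso] add [hqfrv,fti,utkn] -> 10 lines: imb jyj coza rqvwy qwyo tms hqfrv fti utkn fil
Hunk 2: at line 3 remove [qwyo,tms] add [kms] -> 9 lines: imb jyj coza rqvwy kms hqfrv fti utkn fil
Hunk 3: at line 1 remove [coza,rqvwy] add [yhm,aciy] -> 9 lines: imb jyj yhm aciy kms hqfrv fti utkn fil
Final line 9: fil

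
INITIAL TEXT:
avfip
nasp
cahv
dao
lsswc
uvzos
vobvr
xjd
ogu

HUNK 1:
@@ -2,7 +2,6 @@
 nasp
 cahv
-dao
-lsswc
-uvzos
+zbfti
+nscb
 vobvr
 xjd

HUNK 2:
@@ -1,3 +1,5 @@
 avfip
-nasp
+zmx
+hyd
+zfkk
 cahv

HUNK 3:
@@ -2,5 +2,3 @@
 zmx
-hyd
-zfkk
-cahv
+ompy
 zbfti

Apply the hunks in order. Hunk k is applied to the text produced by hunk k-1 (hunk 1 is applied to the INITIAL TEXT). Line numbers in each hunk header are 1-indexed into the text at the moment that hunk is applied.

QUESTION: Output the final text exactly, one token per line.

Hunk 1: at line 2 remove [dao,lsswc,uvzos] add [zbfti,nscb] -> 8 lines: avfip nasp cahv zbfti nscb vobvr xjd ogu
Hunk 2: at line 1 remove [nasp] add [zmx,hyd,zfkk] -> 10 lines: avfip zmx hyd zfkk cahv zbfti nscb vobvr xjd ogu
Hunk 3: at line 2 remove [hyd,zfkk,cahv] add [ompy] -> 8 lines: avfip zmx ompy zbfti nscb vobvr xjd ogu

Answer: avfip
zmx
ompy
zbfti
nscb
vobvr
xjd
ogu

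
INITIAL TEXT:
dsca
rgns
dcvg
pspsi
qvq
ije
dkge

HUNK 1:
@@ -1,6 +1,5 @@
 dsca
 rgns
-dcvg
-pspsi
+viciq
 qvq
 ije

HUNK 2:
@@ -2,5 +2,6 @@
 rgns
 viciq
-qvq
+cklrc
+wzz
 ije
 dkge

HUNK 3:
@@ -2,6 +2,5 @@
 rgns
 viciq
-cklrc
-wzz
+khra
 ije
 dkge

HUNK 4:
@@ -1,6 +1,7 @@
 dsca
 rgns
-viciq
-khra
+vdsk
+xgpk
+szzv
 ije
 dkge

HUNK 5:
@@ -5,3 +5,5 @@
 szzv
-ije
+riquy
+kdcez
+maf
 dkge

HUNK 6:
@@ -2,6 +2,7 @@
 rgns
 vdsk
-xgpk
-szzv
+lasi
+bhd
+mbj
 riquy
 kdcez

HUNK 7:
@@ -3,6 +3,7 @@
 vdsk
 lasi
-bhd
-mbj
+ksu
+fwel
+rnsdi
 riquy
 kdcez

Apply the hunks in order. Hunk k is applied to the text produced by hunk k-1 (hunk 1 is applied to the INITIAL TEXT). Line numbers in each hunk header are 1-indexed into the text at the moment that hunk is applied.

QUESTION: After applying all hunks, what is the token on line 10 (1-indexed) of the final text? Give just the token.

Hunk 1: at line 1 remove [dcvg,pspsi] add [viciq] -> 6 lines: dsca rgns viciq qvq ije dkge
Hunk 2: at line 2 remove [qvq] add [cklrc,wzz] -> 7 lines: dsca rgns viciq cklrc wzz ije dkge
Hunk 3: at line 2 remove [cklrc,wzz] add [khra] -> 6 lines: dsca rgns viciq khra ije dkge
Hunk 4: at line 1 remove [viciq,khra] add [vdsk,xgpk,szzv] -> 7 lines: dsca rgns vdsk xgpk szzv ije dkge
Hunk 5: at line 5 remove [ije] add [riquy,kdcez,maf] -> 9 lines: dsca rgns vdsk xgpk szzv riquy kdcez maf dkge
Hunk 6: at line 2 remove [xgpk,szzv] add [lasi,bhd,mbj] -> 10 lines: dsca rgns vdsk lasi bhd mbj riquy kdcez maf dkge
Hunk 7: at line 3 remove [bhd,mbj] add [ksu,fwel,rnsdi] -> 11 lines: dsca rgns vdsk lasi ksu fwel rnsdi riquy kdcez maf dkge
Final line 10: maf

Answer: maf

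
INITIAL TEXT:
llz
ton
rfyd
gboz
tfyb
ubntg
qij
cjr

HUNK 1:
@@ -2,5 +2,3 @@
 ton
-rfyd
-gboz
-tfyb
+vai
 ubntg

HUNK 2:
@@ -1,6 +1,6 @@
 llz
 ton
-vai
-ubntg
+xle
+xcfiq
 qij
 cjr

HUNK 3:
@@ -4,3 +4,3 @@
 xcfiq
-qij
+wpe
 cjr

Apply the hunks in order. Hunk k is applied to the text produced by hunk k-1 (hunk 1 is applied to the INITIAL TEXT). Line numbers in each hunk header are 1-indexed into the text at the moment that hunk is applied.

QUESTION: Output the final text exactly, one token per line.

Answer: llz
ton
xle
xcfiq
wpe
cjr

Derivation:
Hunk 1: at line 2 remove [rfyd,gboz,tfyb] add [vai] -> 6 lines: llz ton vai ubntg qij cjr
Hunk 2: at line 1 remove [vai,ubntg] add [xle,xcfiq] -> 6 lines: llz ton xle xcfiq qij cjr
Hunk 3: at line 4 remove [qij] add [wpe] -> 6 lines: llz ton xle xcfiq wpe cjr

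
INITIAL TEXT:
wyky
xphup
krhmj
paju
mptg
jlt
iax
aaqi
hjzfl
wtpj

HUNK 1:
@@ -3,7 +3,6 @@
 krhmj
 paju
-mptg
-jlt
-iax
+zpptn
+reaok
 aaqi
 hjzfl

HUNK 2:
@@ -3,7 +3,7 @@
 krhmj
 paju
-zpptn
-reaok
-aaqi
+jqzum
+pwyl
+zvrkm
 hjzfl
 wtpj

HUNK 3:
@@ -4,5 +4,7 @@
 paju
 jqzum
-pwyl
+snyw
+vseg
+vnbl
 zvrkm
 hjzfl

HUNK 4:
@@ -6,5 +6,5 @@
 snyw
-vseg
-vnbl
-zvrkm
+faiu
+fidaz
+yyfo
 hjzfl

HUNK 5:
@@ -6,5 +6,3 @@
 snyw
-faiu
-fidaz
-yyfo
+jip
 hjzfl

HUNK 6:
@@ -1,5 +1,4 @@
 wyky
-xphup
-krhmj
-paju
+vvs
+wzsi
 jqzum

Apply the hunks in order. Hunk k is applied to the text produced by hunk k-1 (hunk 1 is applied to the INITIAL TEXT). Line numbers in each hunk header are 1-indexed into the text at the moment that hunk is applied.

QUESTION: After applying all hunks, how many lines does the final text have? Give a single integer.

Hunk 1: at line 3 remove [mptg,jlt,iax] add [zpptn,reaok] -> 9 lines: wyky xphup krhmj paju zpptn reaok aaqi hjzfl wtpj
Hunk 2: at line 3 remove [zpptn,reaok,aaqi] add [jqzum,pwyl,zvrkm] -> 9 lines: wyky xphup krhmj paju jqzum pwyl zvrkm hjzfl wtpj
Hunk 3: at line 4 remove [pwyl] add [snyw,vseg,vnbl] -> 11 lines: wyky xphup krhmj paju jqzum snyw vseg vnbl zvrkm hjzfl wtpj
Hunk 4: at line 6 remove [vseg,vnbl,zvrkm] add [faiu,fidaz,yyfo] -> 11 lines: wyky xphup krhmj paju jqzum snyw faiu fidaz yyfo hjzfl wtpj
Hunk 5: at line 6 remove [faiu,fidaz,yyfo] add [jip] -> 9 lines: wyky xphup krhmj paju jqzum snyw jip hjzfl wtpj
Hunk 6: at line 1 remove [xphup,krhmj,paju] add [vvs,wzsi] -> 8 lines: wyky vvs wzsi jqzum snyw jip hjzfl wtpj
Final line count: 8

Answer: 8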